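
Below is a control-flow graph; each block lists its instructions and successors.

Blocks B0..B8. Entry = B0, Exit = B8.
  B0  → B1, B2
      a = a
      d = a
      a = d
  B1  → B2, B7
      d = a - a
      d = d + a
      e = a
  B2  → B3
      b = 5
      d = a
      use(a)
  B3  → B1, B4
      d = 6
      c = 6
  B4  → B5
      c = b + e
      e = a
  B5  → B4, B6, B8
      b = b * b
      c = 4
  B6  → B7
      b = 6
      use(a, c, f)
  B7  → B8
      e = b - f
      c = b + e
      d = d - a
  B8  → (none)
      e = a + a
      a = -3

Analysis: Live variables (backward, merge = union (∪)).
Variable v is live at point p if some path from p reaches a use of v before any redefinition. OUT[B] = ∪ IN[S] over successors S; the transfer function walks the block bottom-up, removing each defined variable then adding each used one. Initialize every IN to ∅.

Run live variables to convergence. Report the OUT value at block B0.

Answer: {a, b, e, f}

Trace:
Converged values:
  B0:  IN={a, b, e, f}  OUT={a, b, e, f}
  B1:  IN={a, b, f}  OUT={a, b, d, e, f}
  B2:  IN={a, e, f}  OUT={a, b, e, f}
  B3:  IN={a, b, e, f}  OUT={a, b, d, e, f}
  B4:  IN={a, b, d, e, f}  OUT={a, b, d, e, f}
  B5:  IN={a, b, d, e, f}  OUT={a, b, c, d, e, f}
  B6:  IN={a, c, d, f}  OUT={a, b, d, f}
  B7:  IN={a, b, d, f}  OUT={a}
  B8:  IN={a}  OUT={}

Merge at B0: OUT[B0] = IN[B1] ⊔ IN[B2] = {a, b, e, f}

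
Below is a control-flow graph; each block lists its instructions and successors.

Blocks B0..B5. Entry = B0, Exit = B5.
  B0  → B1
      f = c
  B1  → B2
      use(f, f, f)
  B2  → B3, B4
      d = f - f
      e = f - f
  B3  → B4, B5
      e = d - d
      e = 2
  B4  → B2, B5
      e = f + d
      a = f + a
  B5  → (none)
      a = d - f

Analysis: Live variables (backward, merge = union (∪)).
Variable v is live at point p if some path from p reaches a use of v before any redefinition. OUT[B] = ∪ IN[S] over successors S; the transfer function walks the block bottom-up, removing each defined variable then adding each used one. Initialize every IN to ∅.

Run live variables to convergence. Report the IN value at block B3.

Answer: {a, d, f}

Derivation:
Per-block solution:
  B0:  IN={a, c}  OUT={a, f}
  B1:  IN={a, f}  OUT={a, f}
  B2:  IN={a, f}  OUT={a, d, f}
  B3:  IN={a, d, f}  OUT={a, d, f}
  B4:  IN={a, d, f}  OUT={a, d, f}
  B5:  IN={d, f}  OUT={}

Merge at B3: OUT[B3] = IN[B4] ⊔ IN[B5] = {a, d, f}
Applying B3's transfer function to that OUT value gives IN[B3] (row B3 above).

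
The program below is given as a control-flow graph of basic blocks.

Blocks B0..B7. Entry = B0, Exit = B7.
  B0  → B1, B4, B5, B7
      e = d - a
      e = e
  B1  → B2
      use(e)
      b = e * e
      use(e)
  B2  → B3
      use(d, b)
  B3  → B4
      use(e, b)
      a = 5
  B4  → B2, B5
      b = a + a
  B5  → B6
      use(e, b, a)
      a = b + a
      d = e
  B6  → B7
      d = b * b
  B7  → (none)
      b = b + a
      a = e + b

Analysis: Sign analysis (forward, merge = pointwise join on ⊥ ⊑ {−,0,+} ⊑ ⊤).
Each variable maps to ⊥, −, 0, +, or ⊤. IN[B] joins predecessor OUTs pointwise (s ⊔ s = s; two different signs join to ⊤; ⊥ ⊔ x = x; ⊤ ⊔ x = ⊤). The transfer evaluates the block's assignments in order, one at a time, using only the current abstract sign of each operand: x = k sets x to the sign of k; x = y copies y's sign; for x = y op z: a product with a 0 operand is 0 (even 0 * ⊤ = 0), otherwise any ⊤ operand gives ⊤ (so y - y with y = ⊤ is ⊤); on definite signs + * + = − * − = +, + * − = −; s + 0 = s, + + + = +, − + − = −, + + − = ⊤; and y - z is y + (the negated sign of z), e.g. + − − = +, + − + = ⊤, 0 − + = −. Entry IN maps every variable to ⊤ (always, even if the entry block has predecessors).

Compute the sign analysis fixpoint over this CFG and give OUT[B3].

Converged values:
  B0: | IN=(all ⊤) | OUT=(all ⊤)
  B1: | IN=(all ⊤) | OUT=(all ⊤)
  B2: | IN=(all ⊤) | OUT=(all ⊤)
  B3: | IN=(all ⊤) | OUT={a:+; rest ⊤}
  B4: | IN=(all ⊤) | OUT=(all ⊤)
  B5: | IN=(all ⊤) | OUT=(all ⊤)
  B6: | IN=(all ⊤) | OUT=(all ⊤)
  B7: | IN=(all ⊤) | OUT=(all ⊤)

Merge at B3: IN[B3] = OUT[B2] = {a: ⊤, b: ⊤, c: ⊤, d: ⊤, e: ⊤, f: ⊤}
Applying B3's transfer function to that IN value gives OUT[B3] (row B3 above).

Answer: {a: +, b: ⊤, c: ⊤, d: ⊤, e: ⊤, f: ⊤}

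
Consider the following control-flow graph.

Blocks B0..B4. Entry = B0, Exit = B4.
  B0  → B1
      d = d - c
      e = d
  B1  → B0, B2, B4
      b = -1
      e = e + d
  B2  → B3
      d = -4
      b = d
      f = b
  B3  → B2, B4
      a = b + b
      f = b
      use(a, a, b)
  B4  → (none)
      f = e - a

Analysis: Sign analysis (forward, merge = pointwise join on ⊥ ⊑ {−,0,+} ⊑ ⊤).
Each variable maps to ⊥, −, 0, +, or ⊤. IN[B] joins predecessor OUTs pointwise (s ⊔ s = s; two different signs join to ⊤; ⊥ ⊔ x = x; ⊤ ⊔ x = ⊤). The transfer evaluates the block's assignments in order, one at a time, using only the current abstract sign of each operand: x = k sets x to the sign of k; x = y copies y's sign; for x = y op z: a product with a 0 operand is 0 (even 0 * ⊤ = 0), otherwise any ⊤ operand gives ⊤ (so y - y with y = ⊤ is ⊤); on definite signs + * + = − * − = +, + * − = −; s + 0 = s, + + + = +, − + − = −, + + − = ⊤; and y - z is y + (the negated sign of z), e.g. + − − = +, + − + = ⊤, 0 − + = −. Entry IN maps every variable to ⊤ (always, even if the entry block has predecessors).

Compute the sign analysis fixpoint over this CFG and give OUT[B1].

Fixpoint table:
  B0:   IN=(all ⊤)   OUT=(all ⊤)
  B1:   IN=(all ⊤)   OUT={b:-; rest ⊤}
  B2:   IN={b:-; rest ⊤}   OUT={b:-, d:-, f:-; rest ⊤}
  B3:   IN={b:-, d:-, f:-; rest ⊤}   OUT={a:-, b:-, d:-, f:-; rest ⊤}
  B4:   IN={b:-; rest ⊤}   OUT={b:-; rest ⊤}

Merge at B1: IN[B1] = OUT[B0] = {a: ⊤, b: ⊤, c: ⊤, d: ⊤, e: ⊤, f: ⊤}
Applying B1's transfer function to that IN value gives OUT[B1] (row B1 above).

Answer: {a: ⊤, b: -, c: ⊤, d: ⊤, e: ⊤, f: ⊤}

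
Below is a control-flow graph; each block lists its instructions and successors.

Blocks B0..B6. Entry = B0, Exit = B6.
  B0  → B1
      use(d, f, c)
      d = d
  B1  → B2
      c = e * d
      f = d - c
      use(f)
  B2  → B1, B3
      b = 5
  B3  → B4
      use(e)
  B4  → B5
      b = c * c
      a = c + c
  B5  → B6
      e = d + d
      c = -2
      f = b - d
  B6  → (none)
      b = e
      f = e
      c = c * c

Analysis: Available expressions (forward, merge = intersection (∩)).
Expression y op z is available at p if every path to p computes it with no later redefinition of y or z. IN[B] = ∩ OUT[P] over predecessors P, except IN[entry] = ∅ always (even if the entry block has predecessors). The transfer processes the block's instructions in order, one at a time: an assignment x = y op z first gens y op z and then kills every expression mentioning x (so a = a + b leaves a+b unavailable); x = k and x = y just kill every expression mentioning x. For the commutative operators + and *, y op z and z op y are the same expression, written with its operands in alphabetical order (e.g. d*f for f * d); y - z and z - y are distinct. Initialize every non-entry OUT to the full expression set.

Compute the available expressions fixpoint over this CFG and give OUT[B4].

Per-block solution:
  B0:  IN={}  OUT={}
  B1:  IN={}  OUT={d*e, d-c}
  B2:  IN={d*e, d-c}  OUT={d*e, d-c}
  B3:  IN={d*e, d-c}  OUT={d*e, d-c}
  B4:  IN={d*e, d-c}  OUT={c*c, c+c, d*e, d-c}
  B5:  IN={c*c, c+c, d*e, d-c}  OUT={b-d, d+d}
  B6:  IN={b-d, d+d}  OUT={d+d}

Merge at B4: IN[B4] = OUT[B3] = {d*e, d-c}
Applying B4's transfer function to that IN value gives OUT[B4] (row B4 above).

Answer: {c*c, c+c, d*e, d-c}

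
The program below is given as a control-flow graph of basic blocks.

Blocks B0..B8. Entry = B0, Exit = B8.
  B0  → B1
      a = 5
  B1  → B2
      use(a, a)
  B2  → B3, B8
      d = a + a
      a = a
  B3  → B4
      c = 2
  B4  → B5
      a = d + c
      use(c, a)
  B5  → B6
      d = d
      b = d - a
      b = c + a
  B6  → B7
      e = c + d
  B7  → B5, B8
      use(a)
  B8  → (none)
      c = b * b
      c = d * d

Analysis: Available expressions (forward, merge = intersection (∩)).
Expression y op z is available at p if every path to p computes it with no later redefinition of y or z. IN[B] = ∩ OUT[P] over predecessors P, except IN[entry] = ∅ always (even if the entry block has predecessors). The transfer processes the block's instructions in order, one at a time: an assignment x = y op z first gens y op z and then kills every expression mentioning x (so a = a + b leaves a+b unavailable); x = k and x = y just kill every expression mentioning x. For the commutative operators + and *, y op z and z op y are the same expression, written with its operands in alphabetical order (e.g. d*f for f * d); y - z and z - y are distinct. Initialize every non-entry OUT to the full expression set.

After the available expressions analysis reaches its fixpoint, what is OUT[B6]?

Converged values:
  B0:  IN={}  OUT={}
  B1:  IN={}  OUT={}
  B2:  IN={}  OUT={}
  B3:  IN={}  OUT={}
  B4:  IN={}  OUT={c+d}
  B5:  IN={c+d}  OUT={a+c, d-a}
  B6:  IN={a+c, d-a}  OUT={a+c, c+d, d-a}
  B7:  IN={a+c, c+d, d-a}  OUT={a+c, c+d, d-a}
  B8:  IN={}  OUT={b*b, d*d}

Merge at B6: IN[B6] = OUT[B5] = {a+c, d-a}
Applying B6's transfer function to that IN value gives OUT[B6] (row B6 above).

Answer: {a+c, c+d, d-a}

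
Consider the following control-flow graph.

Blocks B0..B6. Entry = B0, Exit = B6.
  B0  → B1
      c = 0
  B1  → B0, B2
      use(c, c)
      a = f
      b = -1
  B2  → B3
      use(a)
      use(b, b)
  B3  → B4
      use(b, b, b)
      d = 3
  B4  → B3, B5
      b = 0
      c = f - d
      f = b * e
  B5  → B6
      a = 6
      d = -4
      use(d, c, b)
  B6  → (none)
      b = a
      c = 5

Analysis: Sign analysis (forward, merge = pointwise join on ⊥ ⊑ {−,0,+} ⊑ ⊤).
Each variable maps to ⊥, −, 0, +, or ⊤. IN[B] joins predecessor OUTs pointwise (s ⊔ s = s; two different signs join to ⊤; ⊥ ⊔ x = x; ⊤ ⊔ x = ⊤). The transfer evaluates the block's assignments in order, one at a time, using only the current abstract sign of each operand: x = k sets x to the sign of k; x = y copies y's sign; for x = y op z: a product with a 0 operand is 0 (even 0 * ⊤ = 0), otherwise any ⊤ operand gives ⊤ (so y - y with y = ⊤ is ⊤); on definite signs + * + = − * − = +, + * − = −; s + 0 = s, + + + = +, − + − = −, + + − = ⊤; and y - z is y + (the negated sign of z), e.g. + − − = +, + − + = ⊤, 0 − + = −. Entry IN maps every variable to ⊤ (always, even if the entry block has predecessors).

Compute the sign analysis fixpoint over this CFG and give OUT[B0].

Answer: {a: ⊤, b: ⊤, c: 0, d: ⊤, e: ⊤, f: ⊤}

Working:
Fixpoint table:
  B0: | IN=(all ⊤) | OUT={c:0; rest ⊤}
  B1: | IN={c:0; rest ⊤} | OUT={b:-, c:0; rest ⊤}
  B2: | IN={b:-, c:0; rest ⊤} | OUT={b:-, c:0; rest ⊤}
  B3: | IN=(all ⊤) | OUT={d:+; rest ⊤}
  B4: | IN={d:+; rest ⊤} | OUT={b:0, d:+, f:0; rest ⊤}
  B5: | IN={b:0, d:+, f:0; rest ⊤} | OUT={a:+, b:0, d:-, f:0; rest ⊤}
  B6: | IN={a:+, b:0, d:-, f:0; rest ⊤} | OUT={a:+, b:+, c:+, d:-, f:0; rest ⊤}

Merge at B0 (entry node, so the boundary value (all ⊤) is joined with the incoming edge(s)): IN[B0] = (all ⊤) ⊔ OUT[B1] = {a: ⊤, b: ⊤, c: ⊤, d: ⊤, e: ⊤, f: ⊤}
Applying B0's transfer function to that IN value gives OUT[B0] (row B0 above).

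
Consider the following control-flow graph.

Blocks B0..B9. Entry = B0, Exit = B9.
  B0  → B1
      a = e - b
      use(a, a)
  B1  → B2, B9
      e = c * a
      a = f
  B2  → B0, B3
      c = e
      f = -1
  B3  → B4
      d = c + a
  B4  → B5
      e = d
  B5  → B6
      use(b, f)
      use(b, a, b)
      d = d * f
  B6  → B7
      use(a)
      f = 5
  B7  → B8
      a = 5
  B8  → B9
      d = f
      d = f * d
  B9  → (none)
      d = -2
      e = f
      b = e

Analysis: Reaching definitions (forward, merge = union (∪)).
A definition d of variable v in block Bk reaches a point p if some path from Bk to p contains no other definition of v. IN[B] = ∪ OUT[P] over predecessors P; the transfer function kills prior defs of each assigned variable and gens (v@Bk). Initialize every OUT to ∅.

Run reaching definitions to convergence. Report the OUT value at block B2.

Answer: {a@B1, c@B2, e@B1, f@B2}

Trace:
Per-block solution:
  B0:   IN={a@B1, c@B2, e@B1, f@B2}   OUT={a@B0, c@B2, e@B1, f@B2}
  B1:   IN={a@B0, c@B2, e@B1, f@B2}   OUT={a@B1, c@B2, e@B1, f@B2}
  B2:   IN={a@B1, c@B2, e@B1, f@B2}   OUT={a@B1, c@B2, e@B1, f@B2}
  B3:   IN={a@B1, c@B2, e@B1, f@B2}   OUT={a@B1, c@B2, d@B3, e@B1, f@B2}
  B4:   IN={a@B1, c@B2, d@B3, e@B1, f@B2}   OUT={a@B1, c@B2, d@B3, e@B4, f@B2}
  B5:   IN={a@B1, c@B2, d@B3, e@B4, f@B2}   OUT={a@B1, c@B2, d@B5, e@B4, f@B2}
  B6:   IN={a@B1, c@B2, d@B5, e@B4, f@B2}   OUT={a@B1, c@B2, d@B5, e@B4, f@B6}
  B7:   IN={a@B1, c@B2, d@B5, e@B4, f@B6}   OUT={a@B7, c@B2, d@B5, e@B4, f@B6}
  B8:   IN={a@B7, c@B2, d@B5, e@B4, f@B6}   OUT={a@B7, c@B2, d@B8, e@B4, f@B6}
  B9:   IN={a@B1, a@B7, c@B2, d@B8, e@B1, e@B4, f@B2, f@B6}   OUT={a@B1, a@B7, b@B9, c@B2, d@B9, e@B9, f@B2, f@B6}

Merge at B2: IN[B2] = OUT[B1] = {a@B1, c@B2, e@B1, f@B2}
Applying B2's transfer function to that IN value gives OUT[B2] (row B2 above).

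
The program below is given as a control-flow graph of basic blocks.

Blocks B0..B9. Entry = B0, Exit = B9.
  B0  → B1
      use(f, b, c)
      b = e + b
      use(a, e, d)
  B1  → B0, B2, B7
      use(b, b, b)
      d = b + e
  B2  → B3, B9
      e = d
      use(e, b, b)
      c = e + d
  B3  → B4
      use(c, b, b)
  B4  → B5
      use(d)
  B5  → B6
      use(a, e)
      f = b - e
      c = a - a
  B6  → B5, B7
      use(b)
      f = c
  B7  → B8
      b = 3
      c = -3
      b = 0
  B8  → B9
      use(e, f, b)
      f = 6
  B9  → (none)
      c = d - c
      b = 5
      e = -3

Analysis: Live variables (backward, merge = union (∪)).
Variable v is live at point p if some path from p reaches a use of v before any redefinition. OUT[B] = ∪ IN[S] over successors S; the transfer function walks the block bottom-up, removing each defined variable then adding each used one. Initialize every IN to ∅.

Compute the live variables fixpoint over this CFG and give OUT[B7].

Answer: {b, c, d, e, f}

Trace:
Per-block solution:
  B0: | IN={a, b, c, d, e, f} | OUT={a, b, c, e, f}
  B1: | IN={a, b, c, e, f} | OUT={a, b, c, d, e, f}
  B2: | IN={a, b, d} | OUT={a, b, c, d, e}
  B3: | IN={a, b, c, d, e} | OUT={a, b, d, e}
  B4: | IN={a, b, d, e} | OUT={a, b, d, e}
  B5: | IN={a, b, d, e} | OUT={a, b, c, d, e}
  B6: | IN={a, b, c, d, e} | OUT={a, b, d, e, f}
  B7: | IN={d, e, f} | OUT={b, c, d, e, f}
  B8: | IN={b, c, d, e, f} | OUT={c, d}
  B9: | IN={c, d} | OUT={}

Merge at B7: OUT[B7] = IN[B8] = {b, c, d, e, f}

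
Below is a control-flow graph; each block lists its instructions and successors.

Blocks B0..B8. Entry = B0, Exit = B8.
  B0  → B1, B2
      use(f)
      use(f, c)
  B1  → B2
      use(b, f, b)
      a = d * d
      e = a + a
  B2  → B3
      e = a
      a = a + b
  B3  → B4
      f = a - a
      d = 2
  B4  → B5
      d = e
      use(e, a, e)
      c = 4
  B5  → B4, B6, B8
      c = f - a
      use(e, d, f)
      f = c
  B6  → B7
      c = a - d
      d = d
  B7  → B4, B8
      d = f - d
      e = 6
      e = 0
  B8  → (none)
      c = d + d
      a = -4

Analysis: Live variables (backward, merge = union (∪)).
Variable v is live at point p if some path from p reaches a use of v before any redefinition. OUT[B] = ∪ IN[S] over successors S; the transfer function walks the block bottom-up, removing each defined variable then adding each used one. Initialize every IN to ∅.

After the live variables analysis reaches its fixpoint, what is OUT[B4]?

Answer: {a, d, e, f}

Working:
Per-block solution:
  B0:  IN={a, b, c, d, f}  OUT={a, b, d, f}
  B1:  IN={b, d, f}  OUT={a, b}
  B2:  IN={a, b}  OUT={a, e}
  B3:  IN={a, e}  OUT={a, e, f}
  B4:  IN={a, e, f}  OUT={a, d, e, f}
  B5:  IN={a, d, e, f}  OUT={a, d, e, f}
  B6:  IN={a, d, f}  OUT={a, d, f}
  B7:  IN={a, d, f}  OUT={a, d, e, f}
  B8:  IN={d}  OUT={}

Merge at B4: OUT[B4] = IN[B5] = {a, d, e, f}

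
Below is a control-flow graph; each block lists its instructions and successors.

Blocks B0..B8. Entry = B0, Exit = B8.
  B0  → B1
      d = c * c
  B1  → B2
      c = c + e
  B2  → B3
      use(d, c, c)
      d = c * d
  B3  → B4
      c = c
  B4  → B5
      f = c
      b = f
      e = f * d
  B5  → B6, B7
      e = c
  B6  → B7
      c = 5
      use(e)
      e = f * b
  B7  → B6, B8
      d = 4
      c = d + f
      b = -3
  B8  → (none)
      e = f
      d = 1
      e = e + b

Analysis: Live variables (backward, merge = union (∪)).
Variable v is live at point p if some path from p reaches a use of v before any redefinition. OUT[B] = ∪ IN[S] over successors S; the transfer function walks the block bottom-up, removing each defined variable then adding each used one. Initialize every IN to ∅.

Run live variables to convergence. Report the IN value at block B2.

Fixpoint table:
  B0:  IN={c, e}  OUT={c, d, e}
  B1:  IN={c, d, e}  OUT={c, d}
  B2:  IN={c, d}  OUT={c, d}
  B3:  IN={c, d}  OUT={c, d}
  B4:  IN={c, d}  OUT={b, c, f}
  B5:  IN={b, c, f}  OUT={b, e, f}
  B6:  IN={b, e, f}  OUT={e, f}
  B7:  IN={e, f}  OUT={b, e, f}
  B8:  IN={b, f}  OUT={}

Merge at B2: OUT[B2] = IN[B3] = {c, d}
Applying B2's transfer function to that OUT value gives IN[B2] (row B2 above).

Answer: {c, d}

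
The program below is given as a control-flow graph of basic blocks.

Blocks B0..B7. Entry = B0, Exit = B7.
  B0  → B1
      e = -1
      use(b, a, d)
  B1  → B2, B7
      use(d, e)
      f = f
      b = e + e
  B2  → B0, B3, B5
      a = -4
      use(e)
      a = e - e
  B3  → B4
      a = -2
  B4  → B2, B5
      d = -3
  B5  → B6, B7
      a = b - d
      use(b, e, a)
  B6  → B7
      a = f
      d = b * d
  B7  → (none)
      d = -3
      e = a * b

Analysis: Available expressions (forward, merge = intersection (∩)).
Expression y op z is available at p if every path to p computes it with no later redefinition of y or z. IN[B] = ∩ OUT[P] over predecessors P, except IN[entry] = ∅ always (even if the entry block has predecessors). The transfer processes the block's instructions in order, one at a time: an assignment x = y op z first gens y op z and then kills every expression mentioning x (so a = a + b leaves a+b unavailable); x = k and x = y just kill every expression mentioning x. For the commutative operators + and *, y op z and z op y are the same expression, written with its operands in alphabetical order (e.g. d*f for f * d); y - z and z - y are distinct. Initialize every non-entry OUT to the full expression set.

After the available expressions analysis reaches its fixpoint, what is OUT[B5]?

Converged values:
  B0: | IN={} | OUT={}
  B1: | IN={} | OUT={e+e}
  B2: | IN={e+e} | OUT={e+e, e-e}
  B3: | IN={e+e, e-e} | OUT={e+e, e-e}
  B4: | IN={e+e, e-e} | OUT={e+e, e-e}
  B5: | IN={e+e, e-e} | OUT={b-d, e+e, e-e}
  B6: | IN={b-d, e+e, e-e} | OUT={e+e, e-e}
  B7: | IN={e+e} | OUT={a*b}

Merge at B5: IN[B5] = OUT[B2] ∩ OUT[B4] = {e+e, e-e}
Applying B5's transfer function to that IN value gives OUT[B5] (row B5 above).

Answer: {b-d, e+e, e-e}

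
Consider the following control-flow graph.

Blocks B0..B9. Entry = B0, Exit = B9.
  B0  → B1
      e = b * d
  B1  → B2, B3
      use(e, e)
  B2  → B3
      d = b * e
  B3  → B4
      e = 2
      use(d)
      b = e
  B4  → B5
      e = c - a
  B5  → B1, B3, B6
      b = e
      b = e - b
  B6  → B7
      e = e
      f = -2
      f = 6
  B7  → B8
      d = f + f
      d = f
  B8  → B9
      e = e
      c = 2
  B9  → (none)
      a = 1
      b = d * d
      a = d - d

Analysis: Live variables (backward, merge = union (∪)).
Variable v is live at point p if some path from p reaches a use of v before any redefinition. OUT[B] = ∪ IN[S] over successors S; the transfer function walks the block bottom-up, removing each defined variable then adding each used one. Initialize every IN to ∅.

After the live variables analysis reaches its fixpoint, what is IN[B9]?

Answer: {d}

Working:
Fixpoint table:
  B0:   IN={a, b, c, d}   OUT={a, b, c, d, e}
  B1:   IN={a, b, c, d, e}   OUT={a, b, c, d, e}
  B2:   IN={a, b, c, e}   OUT={a, c, d}
  B3:   IN={a, c, d}   OUT={a, c, d}
  B4:   IN={a, c, d}   OUT={a, c, d, e}
  B5:   IN={a, c, d, e}   OUT={a, b, c, d, e}
  B6:   IN={e}   OUT={e, f}
  B7:   IN={e, f}   OUT={d, e}
  B8:   IN={d, e}   OUT={d}
  B9:   IN={d}   OUT={}

B9 is the boundary node: OUT[B9] = {}
Applying B9's transfer function to that OUT value gives IN[B9] (row B9 above).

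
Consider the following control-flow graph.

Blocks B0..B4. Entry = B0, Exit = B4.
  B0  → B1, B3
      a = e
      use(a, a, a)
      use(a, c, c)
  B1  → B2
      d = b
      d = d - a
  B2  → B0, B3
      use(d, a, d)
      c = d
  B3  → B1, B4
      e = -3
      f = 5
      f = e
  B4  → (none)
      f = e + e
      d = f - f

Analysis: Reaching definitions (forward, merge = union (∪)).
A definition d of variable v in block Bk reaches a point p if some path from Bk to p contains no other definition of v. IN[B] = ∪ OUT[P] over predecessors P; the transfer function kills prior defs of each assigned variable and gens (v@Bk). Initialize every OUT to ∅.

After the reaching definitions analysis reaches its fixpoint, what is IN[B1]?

Per-block solution:
  B0: | IN={a@B0, c@B2, d@B1, e@B3, f@B3} | OUT={a@B0, c@B2, d@B1, e@B3, f@B3}
  B1: | IN={a@B0, c@B2, d@B1, e@B3, f@B3} | OUT={a@B0, c@B2, d@B1, e@B3, f@B3}
  B2: | IN={a@B0, c@B2, d@B1, e@B3, f@B3} | OUT={a@B0, c@B2, d@B1, e@B3, f@B3}
  B3: | IN={a@B0, c@B2, d@B1, e@B3, f@B3} | OUT={a@B0, c@B2, d@B1, e@B3, f@B3}
  B4: | IN={a@B0, c@B2, d@B1, e@B3, f@B3} | OUT={a@B0, c@B2, d@B4, e@B3, f@B4}

Merge at B1: IN[B1] = OUT[B0] ⊔ OUT[B3] = {a@B0, c@B2, d@B1, e@B3, f@B3}

Answer: {a@B0, c@B2, d@B1, e@B3, f@B3}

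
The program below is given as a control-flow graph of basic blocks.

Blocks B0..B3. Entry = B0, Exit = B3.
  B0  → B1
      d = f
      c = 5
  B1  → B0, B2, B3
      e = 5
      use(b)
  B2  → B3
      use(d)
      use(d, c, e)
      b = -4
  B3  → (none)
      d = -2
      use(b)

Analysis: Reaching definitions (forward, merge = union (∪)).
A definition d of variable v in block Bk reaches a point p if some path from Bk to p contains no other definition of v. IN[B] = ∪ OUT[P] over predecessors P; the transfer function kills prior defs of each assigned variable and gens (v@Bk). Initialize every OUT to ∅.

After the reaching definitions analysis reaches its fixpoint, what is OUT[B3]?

Per-block solution:
  B0:  IN={c@B0, d@B0, e@B1}  OUT={c@B0, d@B0, e@B1}
  B1:  IN={c@B0, d@B0, e@B1}  OUT={c@B0, d@B0, e@B1}
  B2:  IN={c@B0, d@B0, e@B1}  OUT={b@B2, c@B0, d@B0, e@B1}
  B3:  IN={b@B2, c@B0, d@B0, e@B1}  OUT={b@B2, c@B0, d@B3, e@B1}

Merge at B3: IN[B3] = OUT[B1] ⊔ OUT[B2] = {b@B2, c@B0, d@B0, e@B1}
Applying B3's transfer function to that IN value gives OUT[B3] (row B3 above).

Answer: {b@B2, c@B0, d@B3, e@B1}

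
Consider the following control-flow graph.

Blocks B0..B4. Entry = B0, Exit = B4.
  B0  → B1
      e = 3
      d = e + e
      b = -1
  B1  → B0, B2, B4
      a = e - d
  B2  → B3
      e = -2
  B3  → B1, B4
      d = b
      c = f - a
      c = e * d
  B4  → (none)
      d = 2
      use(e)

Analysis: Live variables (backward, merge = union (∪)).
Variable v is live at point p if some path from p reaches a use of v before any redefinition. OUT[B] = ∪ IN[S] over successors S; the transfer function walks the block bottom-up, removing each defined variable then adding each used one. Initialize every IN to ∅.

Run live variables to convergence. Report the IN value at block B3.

Fixpoint table:
  B0: | IN={f} | OUT={b, d, e, f}
  B1: | IN={b, d, e, f} | OUT={a, b, e, f}
  B2: | IN={a, b, f} | OUT={a, b, e, f}
  B3: | IN={a, b, e, f} | OUT={b, d, e, f}
  B4: | IN={e} | OUT={}

Merge at B3: OUT[B3] = IN[B1] ⊔ IN[B4] = {b, d, e, f}
Applying B3's transfer function to that OUT value gives IN[B3] (row B3 above).

Answer: {a, b, e, f}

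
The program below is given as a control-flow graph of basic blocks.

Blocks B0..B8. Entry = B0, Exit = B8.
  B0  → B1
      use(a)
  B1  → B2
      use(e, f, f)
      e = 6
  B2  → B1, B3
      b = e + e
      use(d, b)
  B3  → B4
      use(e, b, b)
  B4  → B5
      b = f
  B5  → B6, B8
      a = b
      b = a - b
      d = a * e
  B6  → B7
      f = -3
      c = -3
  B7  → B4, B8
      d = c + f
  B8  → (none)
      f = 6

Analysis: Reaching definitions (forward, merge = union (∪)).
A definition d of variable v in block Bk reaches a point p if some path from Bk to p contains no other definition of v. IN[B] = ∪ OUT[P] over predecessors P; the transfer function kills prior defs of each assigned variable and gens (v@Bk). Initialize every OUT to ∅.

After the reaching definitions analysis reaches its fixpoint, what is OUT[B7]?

Per-block solution:
  B0:  IN={}  OUT={}
  B1:  IN={b@B2, e@B1}  OUT={b@B2, e@B1}
  B2:  IN={b@B2, e@B1}  OUT={b@B2, e@B1}
  B3:  IN={b@B2, e@B1}  OUT={b@B2, e@B1}
  B4:  IN={a@B5, b@B2, b@B5, c@B6, d@B7, e@B1, f@B6}  OUT={a@B5, b@B4, c@B6, d@B7, e@B1, f@B6}
  B5:  IN={a@B5, b@B4, c@B6, d@B7, e@B1, f@B6}  OUT={a@B5, b@B5, c@B6, d@B5, e@B1, f@B6}
  B6:  IN={a@B5, b@B5, c@B6, d@B5, e@B1, f@B6}  OUT={a@B5, b@B5, c@B6, d@B5, e@B1, f@B6}
  B7:  IN={a@B5, b@B5, c@B6, d@B5, e@B1, f@B6}  OUT={a@B5, b@B5, c@B6, d@B7, e@B1, f@B6}
  B8:  IN={a@B5, b@B5, c@B6, d@B5, d@B7, e@B1, f@B6}  OUT={a@B5, b@B5, c@B6, d@B5, d@B7, e@B1, f@B8}

Merge at B7: IN[B7] = OUT[B6] = {a@B5, b@B5, c@B6, d@B5, e@B1, f@B6}
Applying B7's transfer function to that IN value gives OUT[B7] (row B7 above).

Answer: {a@B5, b@B5, c@B6, d@B7, e@B1, f@B6}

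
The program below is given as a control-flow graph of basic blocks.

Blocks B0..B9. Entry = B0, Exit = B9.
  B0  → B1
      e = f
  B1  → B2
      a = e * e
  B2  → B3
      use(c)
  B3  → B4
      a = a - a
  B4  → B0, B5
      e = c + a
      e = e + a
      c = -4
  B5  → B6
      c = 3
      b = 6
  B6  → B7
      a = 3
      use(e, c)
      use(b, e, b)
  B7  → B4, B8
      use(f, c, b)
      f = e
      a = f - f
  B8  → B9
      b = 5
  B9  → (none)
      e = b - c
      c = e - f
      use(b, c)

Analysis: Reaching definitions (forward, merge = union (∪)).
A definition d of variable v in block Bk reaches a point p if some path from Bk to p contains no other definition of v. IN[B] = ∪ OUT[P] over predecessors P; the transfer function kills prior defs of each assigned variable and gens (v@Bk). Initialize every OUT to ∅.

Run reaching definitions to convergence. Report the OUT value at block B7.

Fixpoint table:
  B0:  IN={a@B3, a@B7, b@B5, c@B4, e@B4, f@B7}  OUT={a@B3, a@B7, b@B5, c@B4, e@B0, f@B7}
  B1:  IN={a@B3, a@B7, b@B5, c@B4, e@B0, f@B7}  OUT={a@B1, b@B5, c@B4, e@B0, f@B7}
  B2:  IN={a@B1, b@B5, c@B4, e@B0, f@B7}  OUT={a@B1, b@B5, c@B4, e@B0, f@B7}
  B3:  IN={a@B1, b@B5, c@B4, e@B0, f@B7}  OUT={a@B3, b@B5, c@B4, e@B0, f@B7}
  B4:  IN={a@B3, a@B7, b@B5, c@B4, c@B5, e@B0, e@B4, f@B7}  OUT={a@B3, a@B7, b@B5, c@B4, e@B4, f@B7}
  B5:  IN={a@B3, a@B7, b@B5, c@B4, e@B4, f@B7}  OUT={a@B3, a@B7, b@B5, c@B5, e@B4, f@B7}
  B6:  IN={a@B3, a@B7, b@B5, c@B5, e@B4, f@B7}  OUT={a@B6, b@B5, c@B5, e@B4, f@B7}
  B7:  IN={a@B6, b@B5, c@B5, e@B4, f@B7}  OUT={a@B7, b@B5, c@B5, e@B4, f@B7}
  B8:  IN={a@B7, b@B5, c@B5, e@B4, f@B7}  OUT={a@B7, b@B8, c@B5, e@B4, f@B7}
  B9:  IN={a@B7, b@B8, c@B5, e@B4, f@B7}  OUT={a@B7, b@B8, c@B9, e@B9, f@B7}

Merge at B7: IN[B7] = OUT[B6] = {a@B6, b@B5, c@B5, e@B4, f@B7}
Applying B7's transfer function to that IN value gives OUT[B7] (row B7 above).

Answer: {a@B7, b@B5, c@B5, e@B4, f@B7}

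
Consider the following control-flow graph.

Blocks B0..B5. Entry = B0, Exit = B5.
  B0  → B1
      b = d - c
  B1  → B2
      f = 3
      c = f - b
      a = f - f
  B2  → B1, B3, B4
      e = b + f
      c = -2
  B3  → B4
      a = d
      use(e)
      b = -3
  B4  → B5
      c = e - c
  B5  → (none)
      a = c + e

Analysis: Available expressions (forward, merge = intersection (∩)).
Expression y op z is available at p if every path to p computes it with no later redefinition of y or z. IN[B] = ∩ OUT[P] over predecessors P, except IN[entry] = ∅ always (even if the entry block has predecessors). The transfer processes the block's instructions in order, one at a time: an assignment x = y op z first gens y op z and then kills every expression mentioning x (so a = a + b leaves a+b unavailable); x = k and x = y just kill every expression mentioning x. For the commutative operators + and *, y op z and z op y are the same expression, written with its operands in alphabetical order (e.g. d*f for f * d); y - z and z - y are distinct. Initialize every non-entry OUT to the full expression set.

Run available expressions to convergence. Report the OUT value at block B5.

Answer: {c+e, f-f}

Working:
Per-block solution:
  B0:   IN={}   OUT={d-c}
  B1:   IN={}   OUT={f-b, f-f}
  B2:   IN={f-b, f-f}   OUT={b+f, f-b, f-f}
  B3:   IN={b+f, f-b, f-f}   OUT={f-f}
  B4:   IN={f-f}   OUT={f-f}
  B5:   IN={f-f}   OUT={c+e, f-f}

Merge at B5: IN[B5] = OUT[B4] = {f-f}
Applying B5's transfer function to that IN value gives OUT[B5] (row B5 above).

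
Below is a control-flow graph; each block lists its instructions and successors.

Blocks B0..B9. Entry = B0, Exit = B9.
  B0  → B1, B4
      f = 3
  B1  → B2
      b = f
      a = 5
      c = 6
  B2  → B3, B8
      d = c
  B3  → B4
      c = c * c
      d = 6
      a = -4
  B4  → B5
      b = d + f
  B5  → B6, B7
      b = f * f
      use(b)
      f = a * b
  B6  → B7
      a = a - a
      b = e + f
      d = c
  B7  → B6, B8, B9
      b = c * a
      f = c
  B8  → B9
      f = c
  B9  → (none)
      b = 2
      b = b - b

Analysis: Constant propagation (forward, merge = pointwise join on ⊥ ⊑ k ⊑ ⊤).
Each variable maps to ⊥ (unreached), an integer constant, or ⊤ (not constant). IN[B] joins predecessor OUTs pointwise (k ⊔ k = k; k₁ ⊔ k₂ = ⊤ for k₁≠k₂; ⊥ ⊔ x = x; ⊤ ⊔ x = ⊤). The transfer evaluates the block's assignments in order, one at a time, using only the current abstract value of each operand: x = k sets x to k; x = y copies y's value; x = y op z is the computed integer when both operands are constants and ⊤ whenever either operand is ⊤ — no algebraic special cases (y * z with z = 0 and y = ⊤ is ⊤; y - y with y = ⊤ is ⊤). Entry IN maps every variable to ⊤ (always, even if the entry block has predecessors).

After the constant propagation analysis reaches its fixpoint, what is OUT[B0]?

Answer: {a: ⊤, b: ⊤, c: ⊤, d: ⊤, e: ⊤, f: 3}

Trace:
Fixpoint table:
  B0:  IN=(all ⊤)  OUT={f:3; rest ⊤}
  B1:  IN={f:3; rest ⊤}  OUT={a:5, b:3, c:6, f:3; rest ⊤}
  B2:  IN={a:5, b:3, c:6, f:3; rest ⊤}  OUT={a:5, b:3, c:6, d:6, f:3; rest ⊤}
  B3:  IN={a:5, b:3, c:6, d:6, f:3; rest ⊤}  OUT={a:-4, b:3, c:36, d:6, f:3; rest ⊤}
  B4:  IN={f:3; rest ⊤}  OUT={f:3; rest ⊤}
  B5:  IN={f:3; rest ⊤}  OUT={b:9; rest ⊤}
  B6:  IN=(all ⊤)  OUT=(all ⊤)
  B7:  IN=(all ⊤)  OUT=(all ⊤)
  B8:  IN=(all ⊤)  OUT=(all ⊤)
  B9:  IN=(all ⊤)  OUT={b:0; rest ⊤}

B0 is the boundary node: IN[B0] = {a: ⊤, b: ⊤, c: ⊤, d: ⊤, e: ⊤, f: ⊤}
Applying B0's transfer function to that IN value gives OUT[B0] (row B0 above).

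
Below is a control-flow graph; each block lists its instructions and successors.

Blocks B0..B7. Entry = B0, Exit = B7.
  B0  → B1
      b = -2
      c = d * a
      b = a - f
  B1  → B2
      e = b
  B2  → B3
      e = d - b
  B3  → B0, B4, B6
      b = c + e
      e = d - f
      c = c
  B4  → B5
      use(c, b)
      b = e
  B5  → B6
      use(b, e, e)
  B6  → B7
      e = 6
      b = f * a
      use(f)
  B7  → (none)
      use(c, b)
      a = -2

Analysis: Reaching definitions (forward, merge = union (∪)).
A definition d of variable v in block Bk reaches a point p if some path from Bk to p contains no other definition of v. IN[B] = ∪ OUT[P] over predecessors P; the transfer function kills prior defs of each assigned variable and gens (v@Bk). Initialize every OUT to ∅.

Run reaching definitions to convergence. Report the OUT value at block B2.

Answer: {b@B0, c@B0, e@B2}

Working:
Converged values:
  B0:   IN={b@B3, c@B3, e@B3}   OUT={b@B0, c@B0, e@B3}
  B1:   IN={b@B0, c@B0, e@B3}   OUT={b@B0, c@B0, e@B1}
  B2:   IN={b@B0, c@B0, e@B1}   OUT={b@B0, c@B0, e@B2}
  B3:   IN={b@B0, c@B0, e@B2}   OUT={b@B3, c@B3, e@B3}
  B4:   IN={b@B3, c@B3, e@B3}   OUT={b@B4, c@B3, e@B3}
  B5:   IN={b@B4, c@B3, e@B3}   OUT={b@B4, c@B3, e@B3}
  B6:   IN={b@B3, b@B4, c@B3, e@B3}   OUT={b@B6, c@B3, e@B6}
  B7:   IN={b@B6, c@B3, e@B6}   OUT={a@B7, b@B6, c@B3, e@B6}

Merge at B2: IN[B2] = OUT[B1] = {b@B0, c@B0, e@B1}
Applying B2's transfer function to that IN value gives OUT[B2] (row B2 above).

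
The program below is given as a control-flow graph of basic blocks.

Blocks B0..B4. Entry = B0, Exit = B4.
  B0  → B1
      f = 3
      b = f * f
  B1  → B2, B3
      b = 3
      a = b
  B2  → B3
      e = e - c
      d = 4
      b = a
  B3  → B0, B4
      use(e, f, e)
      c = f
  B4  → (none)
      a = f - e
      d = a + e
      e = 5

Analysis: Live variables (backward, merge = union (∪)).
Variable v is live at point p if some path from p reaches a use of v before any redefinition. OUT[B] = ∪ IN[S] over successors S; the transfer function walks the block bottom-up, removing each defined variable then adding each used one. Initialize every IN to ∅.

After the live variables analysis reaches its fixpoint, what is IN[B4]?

Answer: {e, f}

Working:
Per-block solution:
  B0: | IN={c, e} | OUT={c, e, f}
  B1: | IN={c, e, f} | OUT={a, c, e, f}
  B2: | IN={a, c, e, f} | OUT={e, f}
  B3: | IN={e, f} | OUT={c, e, f}
  B4: | IN={e, f} | OUT={}

B4 is the boundary node: OUT[B4] = {}
Applying B4's transfer function to that OUT value gives IN[B4] (row B4 above).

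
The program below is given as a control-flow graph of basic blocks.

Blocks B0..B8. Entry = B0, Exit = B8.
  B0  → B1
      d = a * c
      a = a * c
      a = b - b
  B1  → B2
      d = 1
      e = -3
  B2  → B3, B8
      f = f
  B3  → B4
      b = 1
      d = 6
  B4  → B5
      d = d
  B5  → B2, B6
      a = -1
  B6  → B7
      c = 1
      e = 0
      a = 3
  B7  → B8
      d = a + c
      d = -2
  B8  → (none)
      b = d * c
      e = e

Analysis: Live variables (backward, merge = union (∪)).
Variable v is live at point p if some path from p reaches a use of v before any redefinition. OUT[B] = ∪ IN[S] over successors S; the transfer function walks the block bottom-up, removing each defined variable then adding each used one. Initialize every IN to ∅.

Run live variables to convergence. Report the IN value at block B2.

Answer: {c, d, e, f}

Trace:
Converged values:
  B0: | IN={a, b, c, f} | OUT={c, f}
  B1: | IN={c, f} | OUT={c, d, e, f}
  B2: | IN={c, d, e, f} | OUT={c, d, e, f}
  B3: | IN={c, e, f} | OUT={c, d, e, f}
  B4: | IN={c, d, e, f} | OUT={c, d, e, f}
  B5: | IN={c, d, e, f} | OUT={c, d, e, f}
  B6: | IN={} | OUT={a, c, e}
  B7: | IN={a, c, e} | OUT={c, d, e}
  B8: | IN={c, d, e} | OUT={}

Merge at B2: OUT[B2] = IN[B3] ⊔ IN[B8] = {c, d, e, f}
Applying B2's transfer function to that OUT value gives IN[B2] (row B2 above).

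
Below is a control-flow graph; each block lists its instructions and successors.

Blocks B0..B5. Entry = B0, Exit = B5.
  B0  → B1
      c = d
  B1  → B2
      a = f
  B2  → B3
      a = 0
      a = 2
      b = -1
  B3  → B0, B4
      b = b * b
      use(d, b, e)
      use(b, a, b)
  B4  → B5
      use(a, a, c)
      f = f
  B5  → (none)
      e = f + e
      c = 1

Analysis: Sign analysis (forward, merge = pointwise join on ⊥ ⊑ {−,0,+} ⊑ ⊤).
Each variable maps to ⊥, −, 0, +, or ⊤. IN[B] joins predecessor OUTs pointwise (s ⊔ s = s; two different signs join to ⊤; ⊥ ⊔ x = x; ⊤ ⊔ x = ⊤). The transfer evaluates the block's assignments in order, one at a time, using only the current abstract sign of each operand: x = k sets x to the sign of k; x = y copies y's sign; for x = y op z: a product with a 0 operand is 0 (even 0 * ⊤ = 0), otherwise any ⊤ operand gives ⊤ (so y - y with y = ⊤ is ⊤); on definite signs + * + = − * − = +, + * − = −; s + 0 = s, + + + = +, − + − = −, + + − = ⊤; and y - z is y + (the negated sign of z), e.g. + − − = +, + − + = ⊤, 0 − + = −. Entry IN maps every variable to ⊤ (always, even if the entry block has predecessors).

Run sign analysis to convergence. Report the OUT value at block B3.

Per-block solution:
  B0:  IN=(all ⊤)  OUT=(all ⊤)
  B1:  IN=(all ⊤)  OUT=(all ⊤)
  B2:  IN=(all ⊤)  OUT={a:+, b:-; rest ⊤}
  B3:  IN={a:+, b:-; rest ⊤}  OUT={a:+, b:+; rest ⊤}
  B4:  IN={a:+, b:+; rest ⊤}  OUT={a:+, b:+; rest ⊤}
  B5:  IN={a:+, b:+; rest ⊤}  OUT={a:+, b:+, c:+; rest ⊤}

Merge at B3: IN[B3] = OUT[B2] = {a: +, b: -, c: ⊤, d: ⊤, e: ⊤, f: ⊤}
Applying B3's transfer function to that IN value gives OUT[B3] (row B3 above).

Answer: {a: +, b: +, c: ⊤, d: ⊤, e: ⊤, f: ⊤}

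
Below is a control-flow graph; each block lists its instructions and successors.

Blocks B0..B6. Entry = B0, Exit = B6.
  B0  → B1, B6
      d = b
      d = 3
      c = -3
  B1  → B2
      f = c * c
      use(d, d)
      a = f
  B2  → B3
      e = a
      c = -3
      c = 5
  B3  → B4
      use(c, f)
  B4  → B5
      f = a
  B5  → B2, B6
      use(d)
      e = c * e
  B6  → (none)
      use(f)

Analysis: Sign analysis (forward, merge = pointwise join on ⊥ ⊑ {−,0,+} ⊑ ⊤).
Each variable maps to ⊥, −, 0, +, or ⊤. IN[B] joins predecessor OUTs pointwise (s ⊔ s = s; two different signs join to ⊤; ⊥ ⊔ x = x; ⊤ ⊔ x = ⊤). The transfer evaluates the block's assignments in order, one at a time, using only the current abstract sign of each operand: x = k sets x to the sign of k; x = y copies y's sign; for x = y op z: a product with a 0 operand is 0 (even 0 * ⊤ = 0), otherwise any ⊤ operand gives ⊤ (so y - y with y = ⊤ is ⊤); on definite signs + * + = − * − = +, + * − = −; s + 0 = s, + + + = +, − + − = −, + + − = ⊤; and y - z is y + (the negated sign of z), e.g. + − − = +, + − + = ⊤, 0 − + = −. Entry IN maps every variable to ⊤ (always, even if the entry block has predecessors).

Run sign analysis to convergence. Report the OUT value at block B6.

Fixpoint table:
  B0:  IN=(all ⊤)  OUT={c:-, d:+; rest ⊤}
  B1:  IN={c:-, d:+; rest ⊤}  OUT={a:+, c:-, d:+, f:+; rest ⊤}
  B2:  IN={a:+, d:+, f:+; rest ⊤}  OUT={a:+, c:+, d:+, e:+, f:+; rest ⊤}
  B3:  IN={a:+, c:+, d:+, e:+, f:+; rest ⊤}  OUT={a:+, c:+, d:+, e:+, f:+; rest ⊤}
  B4:  IN={a:+, c:+, d:+, e:+, f:+; rest ⊤}  OUT={a:+, c:+, d:+, e:+, f:+; rest ⊤}
  B5:  IN={a:+, c:+, d:+, e:+, f:+; rest ⊤}  OUT={a:+, c:+, d:+, e:+, f:+; rest ⊤}
  B6:  IN={d:+; rest ⊤}  OUT={d:+; rest ⊤}

Merge at B6: IN[B6] = OUT[B0] ⊔ OUT[B5] = {a: ⊤, b: ⊤, c: ⊤, d: +, e: ⊤, f: ⊤}
Applying B6's transfer function to that IN value gives OUT[B6] (row B6 above).

Answer: {a: ⊤, b: ⊤, c: ⊤, d: +, e: ⊤, f: ⊤}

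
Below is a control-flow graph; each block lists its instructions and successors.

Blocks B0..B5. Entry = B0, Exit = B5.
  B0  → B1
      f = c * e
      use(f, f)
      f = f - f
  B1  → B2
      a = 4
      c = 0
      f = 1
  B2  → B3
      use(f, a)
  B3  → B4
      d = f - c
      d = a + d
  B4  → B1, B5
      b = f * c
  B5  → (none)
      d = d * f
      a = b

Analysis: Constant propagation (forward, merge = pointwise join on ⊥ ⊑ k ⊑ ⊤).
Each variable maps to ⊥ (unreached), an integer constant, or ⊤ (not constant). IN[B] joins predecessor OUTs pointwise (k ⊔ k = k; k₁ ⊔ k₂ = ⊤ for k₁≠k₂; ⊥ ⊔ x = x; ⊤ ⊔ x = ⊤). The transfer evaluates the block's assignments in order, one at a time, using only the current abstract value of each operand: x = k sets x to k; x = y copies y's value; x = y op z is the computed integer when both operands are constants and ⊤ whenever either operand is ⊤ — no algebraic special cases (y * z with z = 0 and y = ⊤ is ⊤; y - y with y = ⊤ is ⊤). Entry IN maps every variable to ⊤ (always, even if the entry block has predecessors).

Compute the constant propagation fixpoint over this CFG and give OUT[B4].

Answer: {a: 4, b: 0, c: 0, d: 5, e: ⊤, f: 1}

Trace:
Per-block solution:
  B0:   IN=(all ⊤)   OUT=(all ⊤)
  B1:   IN=(all ⊤)   OUT={a:4, c:0, f:1; rest ⊤}
  B2:   IN={a:4, c:0, f:1; rest ⊤}   OUT={a:4, c:0, f:1; rest ⊤}
  B3:   IN={a:4, c:0, f:1; rest ⊤}   OUT={a:4, c:0, d:5, f:1; rest ⊤}
  B4:   IN={a:4, c:0, d:5, f:1; rest ⊤}   OUT={a:4, b:0, c:0, d:5, f:1; rest ⊤}
  B5:   IN={a:4, b:0, c:0, d:5, f:1; rest ⊤}   OUT={a:0, b:0, c:0, d:5, f:1; rest ⊤}

Merge at B4: IN[B4] = OUT[B3] = {a: 4, b: ⊤, c: 0, d: 5, e: ⊤, f: 1}
Applying B4's transfer function to that IN value gives OUT[B4] (row B4 above).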